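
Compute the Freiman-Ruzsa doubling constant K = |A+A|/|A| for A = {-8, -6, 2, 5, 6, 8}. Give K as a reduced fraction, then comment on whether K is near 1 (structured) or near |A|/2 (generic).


|A| = 6.
Compute A + A by enumerating all 36 pairs.
A + A = {-16, -14, -12, -6, -4, -3, -2, -1, 0, 2, 4, 7, 8, 10, 11, 12, 13, 14, 16}, so |A + A| = 19.
K = |A + A| / |A| = 19/6 (already in lowest terms) ≈ 3.1667.
Reference: AP of size 6 gives K = 11/6 ≈ 1.8333; a fully generic set of size 6 gives K ≈ 3.5000.

|A| = 6, |A + A| = 19, K = 19/6.


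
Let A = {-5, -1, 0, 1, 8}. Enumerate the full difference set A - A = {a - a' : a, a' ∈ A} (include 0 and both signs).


A - A = {a - a' : a, a' ∈ A}.
Compute a - a' for each ordered pair (a, a'):
a = -5: -5--5=0, -5--1=-4, -5-0=-5, -5-1=-6, -5-8=-13
a = -1: -1--5=4, -1--1=0, -1-0=-1, -1-1=-2, -1-8=-9
a = 0: 0--5=5, 0--1=1, 0-0=0, 0-1=-1, 0-8=-8
a = 1: 1--5=6, 1--1=2, 1-0=1, 1-1=0, 1-8=-7
a = 8: 8--5=13, 8--1=9, 8-0=8, 8-1=7, 8-8=0
Collecting distinct values (and noting 0 appears from a-a):
A - A = {-13, -9, -8, -7, -6, -5, -4, -2, -1, 0, 1, 2, 4, 5, 6, 7, 8, 9, 13}
|A - A| = 19

A - A = {-13, -9, -8, -7, -6, -5, -4, -2, -1, 0, 1, 2, 4, 5, 6, 7, 8, 9, 13}


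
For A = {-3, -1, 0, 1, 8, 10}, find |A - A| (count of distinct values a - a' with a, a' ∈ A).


A - A = {a - a' : a, a' ∈ A}; |A| = 6.
Bounds: 2|A|-1 ≤ |A - A| ≤ |A|² - |A| + 1, i.e. 11 ≤ |A - A| ≤ 31.
Note: 0 ∈ A - A always (from a - a). The set is symmetric: if d ∈ A - A then -d ∈ A - A.
Enumerate nonzero differences d = a - a' with a > a' (then include -d):
Positive differences: {1, 2, 3, 4, 7, 8, 9, 10, 11, 13}
Full difference set: {0} ∪ (positive diffs) ∪ (negative diffs).
|A - A| = 1 + 2·10 = 21 (matches direct enumeration: 21).

|A - A| = 21


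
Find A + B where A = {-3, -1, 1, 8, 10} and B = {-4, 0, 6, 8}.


A + B = {a + b : a ∈ A, b ∈ B}.
Enumerate all |A|·|B| = 5·4 = 20 pairs (a, b) and collect distinct sums.
a = -3: -3+-4=-7, -3+0=-3, -3+6=3, -3+8=5
a = -1: -1+-4=-5, -1+0=-1, -1+6=5, -1+8=7
a = 1: 1+-4=-3, 1+0=1, 1+6=7, 1+8=9
a = 8: 8+-4=4, 8+0=8, 8+6=14, 8+8=16
a = 10: 10+-4=6, 10+0=10, 10+6=16, 10+8=18
Collecting distinct sums: A + B = {-7, -5, -3, -1, 1, 3, 4, 5, 6, 7, 8, 9, 10, 14, 16, 18}
|A + B| = 16

A + B = {-7, -5, -3, -1, 1, 3, 4, 5, 6, 7, 8, 9, 10, 14, 16, 18}


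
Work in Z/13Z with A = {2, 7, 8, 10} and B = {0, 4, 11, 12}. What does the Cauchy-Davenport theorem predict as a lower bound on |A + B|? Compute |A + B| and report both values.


Cauchy-Davenport: |A + B| ≥ min(p, |A| + |B| - 1) for A, B nonempty in Z/pZ.
|A| = 4, |B| = 4, p = 13.
CD lower bound = min(13, 4 + 4 - 1) = min(13, 7) = 7.
Compute A + B mod 13 directly:
a = 2: 2+0=2, 2+4=6, 2+11=0, 2+12=1
a = 7: 7+0=7, 7+4=11, 7+11=5, 7+12=6
a = 8: 8+0=8, 8+4=12, 8+11=6, 8+12=7
a = 10: 10+0=10, 10+4=1, 10+11=8, 10+12=9
A + B = {0, 1, 2, 5, 6, 7, 8, 9, 10, 11, 12}, so |A + B| = 11.
Verify: 11 ≥ 7? Yes ✓.

CD lower bound = 7, actual |A + B| = 11.


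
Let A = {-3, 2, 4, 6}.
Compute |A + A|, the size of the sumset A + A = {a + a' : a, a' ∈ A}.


A + A = {a + a' : a, a' ∈ A}; |A| = 4.
General bounds: 2|A| - 1 ≤ |A + A| ≤ |A|(|A|+1)/2, i.e. 7 ≤ |A + A| ≤ 10.
Lower bound 2|A|-1 is attained iff A is an arithmetic progression.
Enumerate sums a + a' for a ≤ a' (symmetric, so this suffices):
a = -3: -3+-3=-6, -3+2=-1, -3+4=1, -3+6=3
a = 2: 2+2=4, 2+4=6, 2+6=8
a = 4: 4+4=8, 4+6=10
a = 6: 6+6=12
Distinct sums: {-6, -1, 1, 3, 4, 6, 8, 10, 12}
|A + A| = 9

|A + A| = 9


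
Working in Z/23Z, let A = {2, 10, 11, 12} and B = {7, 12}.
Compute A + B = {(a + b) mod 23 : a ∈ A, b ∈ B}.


Work in Z/23Z: reduce every sum a + b modulo 23.
Enumerate all 8 pairs:
a = 2: 2+7=9, 2+12=14
a = 10: 10+7=17, 10+12=22
a = 11: 11+7=18, 11+12=0
a = 12: 12+7=19, 12+12=1
Distinct residues collected: {0, 1, 9, 14, 17, 18, 19, 22}
|A + B| = 8 (out of 23 total residues).

A + B = {0, 1, 9, 14, 17, 18, 19, 22}


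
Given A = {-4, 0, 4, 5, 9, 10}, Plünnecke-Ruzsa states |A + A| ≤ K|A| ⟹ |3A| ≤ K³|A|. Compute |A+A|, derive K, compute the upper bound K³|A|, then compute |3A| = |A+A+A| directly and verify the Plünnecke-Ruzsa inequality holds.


|A| = 6.
Step 1: Compute A + A by enumerating all 36 pairs.
A + A = {-8, -4, 0, 1, 4, 5, 6, 8, 9, 10, 13, 14, 15, 18, 19, 20}, so |A + A| = 16.
Step 2: Doubling constant K = |A + A|/|A| = 16/6 = 16/6 ≈ 2.6667.
Step 3: Plünnecke-Ruzsa gives |3A| ≤ K³·|A| = (2.6667)³ · 6 ≈ 113.7778.
Step 4: Compute 3A = A + A + A directly by enumerating all triples (a,b,c) ∈ A³; |3A| = 31.
Step 5: Check 31 ≤ 113.7778? Yes ✓.

K = 16/6, Plünnecke-Ruzsa bound K³|A| ≈ 113.7778, |3A| = 31, inequality holds.


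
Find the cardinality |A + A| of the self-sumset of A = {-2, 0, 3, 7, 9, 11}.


A + A = {a + a' : a, a' ∈ A}; |A| = 6.
General bounds: 2|A| - 1 ≤ |A + A| ≤ |A|(|A|+1)/2, i.e. 11 ≤ |A + A| ≤ 21.
Lower bound 2|A|-1 is attained iff A is an arithmetic progression.
Enumerate sums a + a' for a ≤ a' (symmetric, so this suffices):
a = -2: -2+-2=-4, -2+0=-2, -2+3=1, -2+7=5, -2+9=7, -2+11=9
a = 0: 0+0=0, 0+3=3, 0+7=7, 0+9=9, 0+11=11
a = 3: 3+3=6, 3+7=10, 3+9=12, 3+11=14
a = 7: 7+7=14, 7+9=16, 7+11=18
a = 9: 9+9=18, 9+11=20
a = 11: 11+11=22
Distinct sums: {-4, -2, 0, 1, 3, 5, 6, 7, 9, 10, 11, 12, 14, 16, 18, 20, 22}
|A + A| = 17

|A + A| = 17


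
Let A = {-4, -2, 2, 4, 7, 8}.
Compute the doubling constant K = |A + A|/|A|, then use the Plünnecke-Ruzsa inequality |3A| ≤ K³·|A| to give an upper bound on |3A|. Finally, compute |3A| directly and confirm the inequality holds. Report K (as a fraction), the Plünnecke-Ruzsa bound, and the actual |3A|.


|A| = 6.
Step 1: Compute A + A by enumerating all 36 pairs.
A + A = {-8, -6, -4, -2, 0, 2, 3, 4, 5, 6, 8, 9, 10, 11, 12, 14, 15, 16}, so |A + A| = 18.
Step 2: Doubling constant K = |A + A|/|A| = 18/6 = 18/6 ≈ 3.0000.
Step 3: Plünnecke-Ruzsa gives |3A| ≤ K³·|A| = (3.0000)³ · 6 ≈ 162.0000.
Step 4: Compute 3A = A + A + A directly by enumerating all triples (a,b,c) ∈ A³; |3A| = 32.
Step 5: Check 32 ≤ 162.0000? Yes ✓.

K = 18/6, Plünnecke-Ruzsa bound K³|A| ≈ 162.0000, |3A| = 32, inequality holds.


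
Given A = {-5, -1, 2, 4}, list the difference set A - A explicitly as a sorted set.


A - A = {a - a' : a, a' ∈ A}.
Compute a - a' for each ordered pair (a, a'):
a = -5: -5--5=0, -5--1=-4, -5-2=-7, -5-4=-9
a = -1: -1--5=4, -1--1=0, -1-2=-3, -1-4=-5
a = 2: 2--5=7, 2--1=3, 2-2=0, 2-4=-2
a = 4: 4--5=9, 4--1=5, 4-2=2, 4-4=0
Collecting distinct values (and noting 0 appears from a-a):
A - A = {-9, -7, -5, -4, -3, -2, 0, 2, 3, 4, 5, 7, 9}
|A - A| = 13

A - A = {-9, -7, -5, -4, -3, -2, 0, 2, 3, 4, 5, 7, 9}


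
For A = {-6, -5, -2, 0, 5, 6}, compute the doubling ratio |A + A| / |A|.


|A| = 6.
Compute A + A by enumerating all 36 pairs.
A + A = {-12, -11, -10, -8, -7, -6, -5, -4, -2, -1, 0, 1, 3, 4, 5, 6, 10, 11, 12}, so |A + A| = 19.
K = |A + A| / |A| = 19/6 (already in lowest terms) ≈ 3.1667.
Reference: AP of size 6 gives K = 11/6 ≈ 1.8333; a fully generic set of size 6 gives K ≈ 3.5000.

|A| = 6, |A + A| = 19, K = 19/6.


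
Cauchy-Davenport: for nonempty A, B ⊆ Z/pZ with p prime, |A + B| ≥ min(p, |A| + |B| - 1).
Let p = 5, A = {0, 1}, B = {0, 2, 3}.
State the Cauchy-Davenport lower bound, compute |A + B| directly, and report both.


Cauchy-Davenport: |A + B| ≥ min(p, |A| + |B| - 1) for A, B nonempty in Z/pZ.
|A| = 2, |B| = 3, p = 5.
CD lower bound = min(5, 2 + 3 - 1) = min(5, 4) = 4.
Compute A + B mod 5 directly:
a = 0: 0+0=0, 0+2=2, 0+3=3
a = 1: 1+0=1, 1+2=3, 1+3=4
A + B = {0, 1, 2, 3, 4}, so |A + B| = 5.
Verify: 5 ≥ 4? Yes ✓.

CD lower bound = 4, actual |A + B| = 5.


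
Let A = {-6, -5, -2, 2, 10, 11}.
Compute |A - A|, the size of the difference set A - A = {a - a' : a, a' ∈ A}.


A - A = {a - a' : a, a' ∈ A}; |A| = 6.
Bounds: 2|A|-1 ≤ |A - A| ≤ |A|² - |A| + 1, i.e. 11 ≤ |A - A| ≤ 31.
Note: 0 ∈ A - A always (from a - a). The set is symmetric: if d ∈ A - A then -d ∈ A - A.
Enumerate nonzero differences d = a - a' with a > a' (then include -d):
Positive differences: {1, 3, 4, 7, 8, 9, 12, 13, 15, 16, 17}
Full difference set: {0} ∪ (positive diffs) ∪ (negative diffs).
|A - A| = 1 + 2·11 = 23 (matches direct enumeration: 23).

|A - A| = 23


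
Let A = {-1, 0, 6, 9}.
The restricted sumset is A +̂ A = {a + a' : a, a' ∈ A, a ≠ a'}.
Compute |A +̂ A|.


Restricted sumset: A +̂ A = {a + a' : a ∈ A, a' ∈ A, a ≠ a'}.
Equivalently, take A + A and drop any sum 2a that is achievable ONLY as a + a for a ∈ A (i.e. sums representable only with equal summands).
Enumerate pairs (a, a') with a < a' (symmetric, so each unordered pair gives one sum; this covers all a ≠ a'):
  -1 + 0 = -1
  -1 + 6 = 5
  -1 + 9 = 8
  0 + 6 = 6
  0 + 9 = 9
  6 + 9 = 15
Collected distinct sums: {-1, 5, 6, 8, 9, 15}
|A +̂ A| = 6
(Reference bound: |A +̂ A| ≥ 2|A| - 3 for |A| ≥ 2, with |A| = 4 giving ≥ 5.)

|A +̂ A| = 6


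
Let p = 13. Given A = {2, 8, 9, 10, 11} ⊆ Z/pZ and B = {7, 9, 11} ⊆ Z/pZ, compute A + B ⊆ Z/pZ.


Work in Z/13Z: reduce every sum a + b modulo 13.
Enumerate all 15 pairs:
a = 2: 2+7=9, 2+9=11, 2+11=0
a = 8: 8+7=2, 8+9=4, 8+11=6
a = 9: 9+7=3, 9+9=5, 9+11=7
a = 10: 10+7=4, 10+9=6, 10+11=8
a = 11: 11+7=5, 11+9=7, 11+11=9
Distinct residues collected: {0, 2, 3, 4, 5, 6, 7, 8, 9, 11}
|A + B| = 10 (out of 13 total residues).

A + B = {0, 2, 3, 4, 5, 6, 7, 8, 9, 11}


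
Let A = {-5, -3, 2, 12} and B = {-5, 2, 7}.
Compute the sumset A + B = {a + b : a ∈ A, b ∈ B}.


A + B = {a + b : a ∈ A, b ∈ B}.
Enumerate all |A|·|B| = 4·3 = 12 pairs (a, b) and collect distinct sums.
a = -5: -5+-5=-10, -5+2=-3, -5+7=2
a = -3: -3+-5=-8, -3+2=-1, -3+7=4
a = 2: 2+-5=-3, 2+2=4, 2+7=9
a = 12: 12+-5=7, 12+2=14, 12+7=19
Collecting distinct sums: A + B = {-10, -8, -3, -1, 2, 4, 7, 9, 14, 19}
|A + B| = 10

A + B = {-10, -8, -3, -1, 2, 4, 7, 9, 14, 19}


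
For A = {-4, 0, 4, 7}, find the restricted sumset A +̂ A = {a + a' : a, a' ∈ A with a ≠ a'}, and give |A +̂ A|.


Restricted sumset: A +̂ A = {a + a' : a ∈ A, a' ∈ A, a ≠ a'}.
Equivalently, take A + A and drop any sum 2a that is achievable ONLY as a + a for a ∈ A (i.e. sums representable only with equal summands).
Enumerate pairs (a, a') with a < a' (symmetric, so each unordered pair gives one sum; this covers all a ≠ a'):
  -4 + 0 = -4
  -4 + 4 = 0
  -4 + 7 = 3
  0 + 4 = 4
  0 + 7 = 7
  4 + 7 = 11
Collected distinct sums: {-4, 0, 3, 4, 7, 11}
|A +̂ A| = 6
(Reference bound: |A +̂ A| ≥ 2|A| - 3 for |A| ≥ 2, with |A| = 4 giving ≥ 5.)

|A +̂ A| = 6


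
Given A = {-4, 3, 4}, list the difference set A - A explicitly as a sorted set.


A - A = {a - a' : a, a' ∈ A}.
Compute a - a' for each ordered pair (a, a'):
a = -4: -4--4=0, -4-3=-7, -4-4=-8
a = 3: 3--4=7, 3-3=0, 3-4=-1
a = 4: 4--4=8, 4-3=1, 4-4=0
Collecting distinct values (and noting 0 appears from a-a):
A - A = {-8, -7, -1, 0, 1, 7, 8}
|A - A| = 7

A - A = {-8, -7, -1, 0, 1, 7, 8}


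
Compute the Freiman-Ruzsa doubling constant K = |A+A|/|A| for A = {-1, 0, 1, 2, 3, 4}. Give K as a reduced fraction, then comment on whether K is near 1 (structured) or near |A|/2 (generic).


|A| = 6.
Compute A + A by enumerating all 36 pairs.
A + A = {-2, -1, 0, 1, 2, 3, 4, 5, 6, 7, 8}, so |A + A| = 11.
K = |A + A| / |A| = 11/6 (already in lowest terms) ≈ 1.8333.
Reference: AP of size 6 gives K = 11/6 ≈ 1.8333; a fully generic set of size 6 gives K ≈ 3.5000.

|A| = 6, |A + A| = 11, K = 11/6.


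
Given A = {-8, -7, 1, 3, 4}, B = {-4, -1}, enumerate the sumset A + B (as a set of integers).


A + B = {a + b : a ∈ A, b ∈ B}.
Enumerate all |A|·|B| = 5·2 = 10 pairs (a, b) and collect distinct sums.
a = -8: -8+-4=-12, -8+-1=-9
a = -7: -7+-4=-11, -7+-1=-8
a = 1: 1+-4=-3, 1+-1=0
a = 3: 3+-4=-1, 3+-1=2
a = 4: 4+-4=0, 4+-1=3
Collecting distinct sums: A + B = {-12, -11, -9, -8, -3, -1, 0, 2, 3}
|A + B| = 9

A + B = {-12, -11, -9, -8, -3, -1, 0, 2, 3}


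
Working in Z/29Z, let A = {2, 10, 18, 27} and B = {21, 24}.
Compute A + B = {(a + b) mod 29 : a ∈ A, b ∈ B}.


Work in Z/29Z: reduce every sum a + b modulo 29.
Enumerate all 8 pairs:
a = 2: 2+21=23, 2+24=26
a = 10: 10+21=2, 10+24=5
a = 18: 18+21=10, 18+24=13
a = 27: 27+21=19, 27+24=22
Distinct residues collected: {2, 5, 10, 13, 19, 22, 23, 26}
|A + B| = 8 (out of 29 total residues).

A + B = {2, 5, 10, 13, 19, 22, 23, 26}


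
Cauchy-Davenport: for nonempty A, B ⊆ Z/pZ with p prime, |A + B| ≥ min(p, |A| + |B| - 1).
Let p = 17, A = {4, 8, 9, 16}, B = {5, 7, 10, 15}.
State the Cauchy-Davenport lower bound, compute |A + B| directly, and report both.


Cauchy-Davenport: |A + B| ≥ min(p, |A| + |B| - 1) for A, B nonempty in Z/pZ.
|A| = 4, |B| = 4, p = 17.
CD lower bound = min(17, 4 + 4 - 1) = min(17, 7) = 7.
Compute A + B mod 17 directly:
a = 4: 4+5=9, 4+7=11, 4+10=14, 4+15=2
a = 8: 8+5=13, 8+7=15, 8+10=1, 8+15=6
a = 9: 9+5=14, 9+7=16, 9+10=2, 9+15=7
a = 16: 16+5=4, 16+7=6, 16+10=9, 16+15=14
A + B = {1, 2, 4, 6, 7, 9, 11, 13, 14, 15, 16}, so |A + B| = 11.
Verify: 11 ≥ 7? Yes ✓.

CD lower bound = 7, actual |A + B| = 11.


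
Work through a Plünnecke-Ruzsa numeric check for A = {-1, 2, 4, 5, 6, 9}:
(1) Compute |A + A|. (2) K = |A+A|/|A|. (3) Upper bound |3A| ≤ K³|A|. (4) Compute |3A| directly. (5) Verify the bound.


|A| = 6.
Step 1: Compute A + A by enumerating all 36 pairs.
A + A = {-2, 1, 3, 4, 5, 6, 7, 8, 9, 10, 11, 12, 13, 14, 15, 18}, so |A + A| = 16.
Step 2: Doubling constant K = |A + A|/|A| = 16/6 = 16/6 ≈ 2.6667.
Step 3: Plünnecke-Ruzsa gives |3A| ≤ K³·|A| = (2.6667)³ · 6 ≈ 113.7778.
Step 4: Compute 3A = A + A + A directly by enumerating all triples (a,b,c) ∈ A³; |3A| = 26.
Step 5: Check 26 ≤ 113.7778? Yes ✓.

K = 16/6, Plünnecke-Ruzsa bound K³|A| ≈ 113.7778, |3A| = 26, inequality holds.


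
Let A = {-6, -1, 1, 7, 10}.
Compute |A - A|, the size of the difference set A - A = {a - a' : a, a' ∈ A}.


A - A = {a - a' : a, a' ∈ A}; |A| = 5.
Bounds: 2|A|-1 ≤ |A - A| ≤ |A|² - |A| + 1, i.e. 9 ≤ |A - A| ≤ 21.
Note: 0 ∈ A - A always (from a - a). The set is symmetric: if d ∈ A - A then -d ∈ A - A.
Enumerate nonzero differences d = a - a' with a > a' (then include -d):
Positive differences: {2, 3, 5, 6, 7, 8, 9, 11, 13, 16}
Full difference set: {0} ∪ (positive diffs) ∪ (negative diffs).
|A - A| = 1 + 2·10 = 21 (matches direct enumeration: 21).

|A - A| = 21


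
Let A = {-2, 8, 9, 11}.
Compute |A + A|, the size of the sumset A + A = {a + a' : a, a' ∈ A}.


A + A = {a + a' : a, a' ∈ A}; |A| = 4.
General bounds: 2|A| - 1 ≤ |A + A| ≤ |A|(|A|+1)/2, i.e. 7 ≤ |A + A| ≤ 10.
Lower bound 2|A|-1 is attained iff A is an arithmetic progression.
Enumerate sums a + a' for a ≤ a' (symmetric, so this suffices):
a = -2: -2+-2=-4, -2+8=6, -2+9=7, -2+11=9
a = 8: 8+8=16, 8+9=17, 8+11=19
a = 9: 9+9=18, 9+11=20
a = 11: 11+11=22
Distinct sums: {-4, 6, 7, 9, 16, 17, 18, 19, 20, 22}
|A + A| = 10

|A + A| = 10


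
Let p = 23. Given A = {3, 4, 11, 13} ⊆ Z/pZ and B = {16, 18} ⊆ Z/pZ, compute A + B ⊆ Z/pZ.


Work in Z/23Z: reduce every sum a + b modulo 23.
Enumerate all 8 pairs:
a = 3: 3+16=19, 3+18=21
a = 4: 4+16=20, 4+18=22
a = 11: 11+16=4, 11+18=6
a = 13: 13+16=6, 13+18=8
Distinct residues collected: {4, 6, 8, 19, 20, 21, 22}
|A + B| = 7 (out of 23 total residues).

A + B = {4, 6, 8, 19, 20, 21, 22}


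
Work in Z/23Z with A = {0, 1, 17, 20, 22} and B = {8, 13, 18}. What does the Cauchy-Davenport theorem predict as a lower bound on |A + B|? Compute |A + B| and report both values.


Cauchy-Davenport: |A + B| ≥ min(p, |A| + |B| - 1) for A, B nonempty in Z/pZ.
|A| = 5, |B| = 3, p = 23.
CD lower bound = min(23, 5 + 3 - 1) = min(23, 7) = 7.
Compute A + B mod 23 directly:
a = 0: 0+8=8, 0+13=13, 0+18=18
a = 1: 1+8=9, 1+13=14, 1+18=19
a = 17: 17+8=2, 17+13=7, 17+18=12
a = 20: 20+8=5, 20+13=10, 20+18=15
a = 22: 22+8=7, 22+13=12, 22+18=17
A + B = {2, 5, 7, 8, 9, 10, 12, 13, 14, 15, 17, 18, 19}, so |A + B| = 13.
Verify: 13 ≥ 7? Yes ✓.

CD lower bound = 7, actual |A + B| = 13.


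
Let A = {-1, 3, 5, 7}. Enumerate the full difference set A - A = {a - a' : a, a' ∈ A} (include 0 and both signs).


A - A = {a - a' : a, a' ∈ A}.
Compute a - a' for each ordered pair (a, a'):
a = -1: -1--1=0, -1-3=-4, -1-5=-6, -1-7=-8
a = 3: 3--1=4, 3-3=0, 3-5=-2, 3-7=-4
a = 5: 5--1=6, 5-3=2, 5-5=0, 5-7=-2
a = 7: 7--1=8, 7-3=4, 7-5=2, 7-7=0
Collecting distinct values (and noting 0 appears from a-a):
A - A = {-8, -6, -4, -2, 0, 2, 4, 6, 8}
|A - A| = 9

A - A = {-8, -6, -4, -2, 0, 2, 4, 6, 8}


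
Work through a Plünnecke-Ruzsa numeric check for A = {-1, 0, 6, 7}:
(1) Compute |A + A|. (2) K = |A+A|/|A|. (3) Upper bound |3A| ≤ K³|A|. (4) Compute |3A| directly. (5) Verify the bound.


|A| = 4.
Step 1: Compute A + A by enumerating all 16 pairs.
A + A = {-2, -1, 0, 5, 6, 7, 12, 13, 14}, so |A + A| = 9.
Step 2: Doubling constant K = |A + A|/|A| = 9/4 = 9/4 ≈ 2.2500.
Step 3: Plünnecke-Ruzsa gives |3A| ≤ K³·|A| = (2.2500)³ · 4 ≈ 45.5625.
Step 4: Compute 3A = A + A + A directly by enumerating all triples (a,b,c) ∈ A³; |3A| = 16.
Step 5: Check 16 ≤ 45.5625? Yes ✓.

K = 9/4, Plünnecke-Ruzsa bound K³|A| ≈ 45.5625, |3A| = 16, inequality holds.


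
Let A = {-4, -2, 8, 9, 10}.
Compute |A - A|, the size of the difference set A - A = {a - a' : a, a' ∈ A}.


A - A = {a - a' : a, a' ∈ A}; |A| = 5.
Bounds: 2|A|-1 ≤ |A - A| ≤ |A|² - |A| + 1, i.e. 9 ≤ |A - A| ≤ 21.
Note: 0 ∈ A - A always (from a - a). The set is symmetric: if d ∈ A - A then -d ∈ A - A.
Enumerate nonzero differences d = a - a' with a > a' (then include -d):
Positive differences: {1, 2, 10, 11, 12, 13, 14}
Full difference set: {0} ∪ (positive diffs) ∪ (negative diffs).
|A - A| = 1 + 2·7 = 15 (matches direct enumeration: 15).

|A - A| = 15


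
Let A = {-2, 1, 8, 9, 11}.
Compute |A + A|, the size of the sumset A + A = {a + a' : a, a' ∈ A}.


A + A = {a + a' : a, a' ∈ A}; |A| = 5.
General bounds: 2|A| - 1 ≤ |A + A| ≤ |A|(|A|+1)/2, i.e. 9 ≤ |A + A| ≤ 15.
Lower bound 2|A|-1 is attained iff A is an arithmetic progression.
Enumerate sums a + a' for a ≤ a' (symmetric, so this suffices):
a = -2: -2+-2=-4, -2+1=-1, -2+8=6, -2+9=7, -2+11=9
a = 1: 1+1=2, 1+8=9, 1+9=10, 1+11=12
a = 8: 8+8=16, 8+9=17, 8+11=19
a = 9: 9+9=18, 9+11=20
a = 11: 11+11=22
Distinct sums: {-4, -1, 2, 6, 7, 9, 10, 12, 16, 17, 18, 19, 20, 22}
|A + A| = 14

|A + A| = 14


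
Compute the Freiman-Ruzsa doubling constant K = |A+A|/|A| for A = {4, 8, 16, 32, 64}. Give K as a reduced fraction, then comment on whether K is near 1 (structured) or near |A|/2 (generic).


|A| = 5.
Compute A + A by enumerating all 25 pairs.
A + A = {8, 12, 16, 20, 24, 32, 36, 40, 48, 64, 68, 72, 80, 96, 128}, so |A + A| = 15.
K = |A + A| / |A| = 15/5 = 3/1 ≈ 3.0000.
Reference: AP of size 5 gives K = 9/5 ≈ 1.8000; a fully generic set of size 5 gives K ≈ 3.0000.

|A| = 5, |A + A| = 15, K = 15/5 = 3/1.


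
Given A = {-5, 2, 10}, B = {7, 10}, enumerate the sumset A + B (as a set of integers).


A + B = {a + b : a ∈ A, b ∈ B}.
Enumerate all |A|·|B| = 3·2 = 6 pairs (a, b) and collect distinct sums.
a = -5: -5+7=2, -5+10=5
a = 2: 2+7=9, 2+10=12
a = 10: 10+7=17, 10+10=20
Collecting distinct sums: A + B = {2, 5, 9, 12, 17, 20}
|A + B| = 6

A + B = {2, 5, 9, 12, 17, 20}


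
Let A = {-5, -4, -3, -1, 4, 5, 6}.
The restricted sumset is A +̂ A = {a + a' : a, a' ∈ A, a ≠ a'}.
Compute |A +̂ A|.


Restricted sumset: A +̂ A = {a + a' : a ∈ A, a' ∈ A, a ≠ a'}.
Equivalently, take A + A and drop any sum 2a that is achievable ONLY as a + a for a ∈ A (i.e. sums representable only with equal summands).
Enumerate pairs (a, a') with a < a' (symmetric, so each unordered pair gives one sum; this covers all a ≠ a'):
  -5 + -4 = -9
  -5 + -3 = -8
  -5 + -1 = -6
  -5 + 4 = -1
  -5 + 5 = 0
  -5 + 6 = 1
  -4 + -3 = -7
  -4 + -1 = -5
  -4 + 4 = 0
  -4 + 5 = 1
  -4 + 6 = 2
  -3 + -1 = -4
  -3 + 4 = 1
  -3 + 5 = 2
  -3 + 6 = 3
  -1 + 4 = 3
  -1 + 5 = 4
  -1 + 6 = 5
  4 + 5 = 9
  4 + 6 = 10
  5 + 6 = 11
Collected distinct sums: {-9, -8, -7, -6, -5, -4, -1, 0, 1, 2, 3, 4, 5, 9, 10, 11}
|A +̂ A| = 16
(Reference bound: |A +̂ A| ≥ 2|A| - 3 for |A| ≥ 2, with |A| = 7 giving ≥ 11.)

|A +̂ A| = 16


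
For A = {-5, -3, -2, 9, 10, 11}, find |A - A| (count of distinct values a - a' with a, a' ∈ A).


A - A = {a - a' : a, a' ∈ A}; |A| = 6.
Bounds: 2|A|-1 ≤ |A - A| ≤ |A|² - |A| + 1, i.e. 11 ≤ |A - A| ≤ 31.
Note: 0 ∈ A - A always (from a - a). The set is symmetric: if d ∈ A - A then -d ∈ A - A.
Enumerate nonzero differences d = a - a' with a > a' (then include -d):
Positive differences: {1, 2, 3, 11, 12, 13, 14, 15, 16}
Full difference set: {0} ∪ (positive diffs) ∪ (negative diffs).
|A - A| = 1 + 2·9 = 19 (matches direct enumeration: 19).

|A - A| = 19


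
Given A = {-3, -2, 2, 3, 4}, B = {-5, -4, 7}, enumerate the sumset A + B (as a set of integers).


A + B = {a + b : a ∈ A, b ∈ B}.
Enumerate all |A|·|B| = 5·3 = 15 pairs (a, b) and collect distinct sums.
a = -3: -3+-5=-8, -3+-4=-7, -3+7=4
a = -2: -2+-5=-7, -2+-4=-6, -2+7=5
a = 2: 2+-5=-3, 2+-4=-2, 2+7=9
a = 3: 3+-5=-2, 3+-4=-1, 3+7=10
a = 4: 4+-5=-1, 4+-4=0, 4+7=11
Collecting distinct sums: A + B = {-8, -7, -6, -3, -2, -1, 0, 4, 5, 9, 10, 11}
|A + B| = 12

A + B = {-8, -7, -6, -3, -2, -1, 0, 4, 5, 9, 10, 11}


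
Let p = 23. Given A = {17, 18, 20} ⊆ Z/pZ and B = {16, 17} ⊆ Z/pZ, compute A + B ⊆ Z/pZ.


Work in Z/23Z: reduce every sum a + b modulo 23.
Enumerate all 6 pairs:
a = 17: 17+16=10, 17+17=11
a = 18: 18+16=11, 18+17=12
a = 20: 20+16=13, 20+17=14
Distinct residues collected: {10, 11, 12, 13, 14}
|A + B| = 5 (out of 23 total residues).

A + B = {10, 11, 12, 13, 14}


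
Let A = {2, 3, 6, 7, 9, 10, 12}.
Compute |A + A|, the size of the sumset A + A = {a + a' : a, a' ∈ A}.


A + A = {a + a' : a, a' ∈ A}; |A| = 7.
General bounds: 2|A| - 1 ≤ |A + A| ≤ |A|(|A|+1)/2, i.e. 13 ≤ |A + A| ≤ 28.
Lower bound 2|A|-1 is attained iff A is an arithmetic progression.
Enumerate sums a + a' for a ≤ a' (symmetric, so this suffices):
a = 2: 2+2=4, 2+3=5, 2+6=8, 2+7=9, 2+9=11, 2+10=12, 2+12=14
a = 3: 3+3=6, 3+6=9, 3+7=10, 3+9=12, 3+10=13, 3+12=15
a = 6: 6+6=12, 6+7=13, 6+9=15, 6+10=16, 6+12=18
a = 7: 7+7=14, 7+9=16, 7+10=17, 7+12=19
a = 9: 9+9=18, 9+10=19, 9+12=21
a = 10: 10+10=20, 10+12=22
a = 12: 12+12=24
Distinct sums: {4, 5, 6, 8, 9, 10, 11, 12, 13, 14, 15, 16, 17, 18, 19, 20, 21, 22, 24}
|A + A| = 19

|A + A| = 19


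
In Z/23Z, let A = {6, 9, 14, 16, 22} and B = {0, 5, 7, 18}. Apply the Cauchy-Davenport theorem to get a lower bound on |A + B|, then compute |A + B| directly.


Cauchy-Davenport: |A + B| ≥ min(p, |A| + |B| - 1) for A, B nonempty in Z/pZ.
|A| = 5, |B| = 4, p = 23.
CD lower bound = min(23, 5 + 4 - 1) = min(23, 8) = 8.
Compute A + B mod 23 directly:
a = 6: 6+0=6, 6+5=11, 6+7=13, 6+18=1
a = 9: 9+0=9, 9+5=14, 9+7=16, 9+18=4
a = 14: 14+0=14, 14+5=19, 14+7=21, 14+18=9
a = 16: 16+0=16, 16+5=21, 16+7=0, 16+18=11
a = 22: 22+0=22, 22+5=4, 22+7=6, 22+18=17
A + B = {0, 1, 4, 6, 9, 11, 13, 14, 16, 17, 19, 21, 22}, so |A + B| = 13.
Verify: 13 ≥ 8? Yes ✓.

CD lower bound = 8, actual |A + B| = 13.


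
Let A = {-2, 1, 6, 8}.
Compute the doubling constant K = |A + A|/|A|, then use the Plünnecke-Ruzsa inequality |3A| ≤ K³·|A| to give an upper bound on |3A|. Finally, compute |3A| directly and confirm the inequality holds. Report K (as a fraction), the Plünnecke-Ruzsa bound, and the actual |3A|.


|A| = 4.
Step 1: Compute A + A by enumerating all 16 pairs.
A + A = {-4, -1, 2, 4, 6, 7, 9, 12, 14, 16}, so |A + A| = 10.
Step 2: Doubling constant K = |A + A|/|A| = 10/4 = 10/4 ≈ 2.5000.
Step 3: Plünnecke-Ruzsa gives |3A| ≤ K³·|A| = (2.5000)³ · 4 ≈ 62.5000.
Step 4: Compute 3A = A + A + A directly by enumerating all triples (a,b,c) ∈ A³; |3A| = 19.
Step 5: Check 19 ≤ 62.5000? Yes ✓.

K = 10/4, Plünnecke-Ruzsa bound K³|A| ≈ 62.5000, |3A| = 19, inequality holds.


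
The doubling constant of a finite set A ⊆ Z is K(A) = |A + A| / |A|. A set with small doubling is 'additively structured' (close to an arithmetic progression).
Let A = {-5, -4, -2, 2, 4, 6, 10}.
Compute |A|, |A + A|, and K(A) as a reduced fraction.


|A| = 7.
Compute A + A by enumerating all 49 pairs.
A + A = {-10, -9, -8, -7, -6, -4, -3, -2, -1, 0, 1, 2, 4, 5, 6, 8, 10, 12, 14, 16, 20}, so |A + A| = 21.
K = |A + A| / |A| = 21/7 = 3/1 ≈ 3.0000.
Reference: AP of size 7 gives K = 13/7 ≈ 1.8571; a fully generic set of size 7 gives K ≈ 4.0000.

|A| = 7, |A + A| = 21, K = 21/7 = 3/1.


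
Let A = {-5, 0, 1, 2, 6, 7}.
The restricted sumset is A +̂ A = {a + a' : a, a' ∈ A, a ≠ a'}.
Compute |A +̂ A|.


Restricted sumset: A +̂ A = {a + a' : a ∈ A, a' ∈ A, a ≠ a'}.
Equivalently, take A + A and drop any sum 2a that is achievable ONLY as a + a for a ∈ A (i.e. sums representable only with equal summands).
Enumerate pairs (a, a') with a < a' (symmetric, so each unordered pair gives one sum; this covers all a ≠ a'):
  -5 + 0 = -5
  -5 + 1 = -4
  -5 + 2 = -3
  -5 + 6 = 1
  -5 + 7 = 2
  0 + 1 = 1
  0 + 2 = 2
  0 + 6 = 6
  0 + 7 = 7
  1 + 2 = 3
  1 + 6 = 7
  1 + 7 = 8
  2 + 6 = 8
  2 + 7 = 9
  6 + 7 = 13
Collected distinct sums: {-5, -4, -3, 1, 2, 3, 6, 7, 8, 9, 13}
|A +̂ A| = 11
(Reference bound: |A +̂ A| ≥ 2|A| - 3 for |A| ≥ 2, with |A| = 6 giving ≥ 9.)

|A +̂ A| = 11


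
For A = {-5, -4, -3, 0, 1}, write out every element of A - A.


A - A = {a - a' : a, a' ∈ A}.
Compute a - a' for each ordered pair (a, a'):
a = -5: -5--5=0, -5--4=-1, -5--3=-2, -5-0=-5, -5-1=-6
a = -4: -4--5=1, -4--4=0, -4--3=-1, -4-0=-4, -4-1=-5
a = -3: -3--5=2, -3--4=1, -3--3=0, -3-0=-3, -3-1=-4
a = 0: 0--5=5, 0--4=4, 0--3=3, 0-0=0, 0-1=-1
a = 1: 1--5=6, 1--4=5, 1--3=4, 1-0=1, 1-1=0
Collecting distinct values (and noting 0 appears from a-a):
A - A = {-6, -5, -4, -3, -2, -1, 0, 1, 2, 3, 4, 5, 6}
|A - A| = 13

A - A = {-6, -5, -4, -3, -2, -1, 0, 1, 2, 3, 4, 5, 6}


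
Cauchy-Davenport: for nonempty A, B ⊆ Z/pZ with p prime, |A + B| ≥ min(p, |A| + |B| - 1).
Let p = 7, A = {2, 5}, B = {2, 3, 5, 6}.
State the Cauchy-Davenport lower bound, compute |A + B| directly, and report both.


Cauchy-Davenport: |A + B| ≥ min(p, |A| + |B| - 1) for A, B nonempty in Z/pZ.
|A| = 2, |B| = 4, p = 7.
CD lower bound = min(7, 2 + 4 - 1) = min(7, 5) = 5.
Compute A + B mod 7 directly:
a = 2: 2+2=4, 2+3=5, 2+5=0, 2+6=1
a = 5: 5+2=0, 5+3=1, 5+5=3, 5+6=4
A + B = {0, 1, 3, 4, 5}, so |A + B| = 5.
Verify: 5 ≥ 5? Yes ✓.

CD lower bound = 5, actual |A + B| = 5.


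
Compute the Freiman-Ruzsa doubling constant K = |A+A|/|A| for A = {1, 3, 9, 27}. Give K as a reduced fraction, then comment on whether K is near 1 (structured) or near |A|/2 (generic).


|A| = 4.
Compute A + A by enumerating all 16 pairs.
A + A = {2, 4, 6, 10, 12, 18, 28, 30, 36, 54}, so |A + A| = 10.
K = |A + A| / |A| = 10/4 = 5/2 ≈ 2.5000.
Reference: AP of size 4 gives K = 7/4 ≈ 1.7500; a fully generic set of size 4 gives K ≈ 2.5000.

|A| = 4, |A + A| = 10, K = 10/4 = 5/2.


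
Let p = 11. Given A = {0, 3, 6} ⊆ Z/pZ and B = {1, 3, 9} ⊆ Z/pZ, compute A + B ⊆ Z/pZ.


Work in Z/11Z: reduce every sum a + b modulo 11.
Enumerate all 9 pairs:
a = 0: 0+1=1, 0+3=3, 0+9=9
a = 3: 3+1=4, 3+3=6, 3+9=1
a = 6: 6+1=7, 6+3=9, 6+9=4
Distinct residues collected: {1, 3, 4, 6, 7, 9}
|A + B| = 6 (out of 11 total residues).

A + B = {1, 3, 4, 6, 7, 9}


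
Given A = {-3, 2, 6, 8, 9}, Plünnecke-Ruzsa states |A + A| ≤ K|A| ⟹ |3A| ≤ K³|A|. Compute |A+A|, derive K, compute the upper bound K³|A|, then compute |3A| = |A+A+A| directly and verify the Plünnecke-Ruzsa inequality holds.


|A| = 5.
Step 1: Compute A + A by enumerating all 25 pairs.
A + A = {-6, -1, 3, 4, 5, 6, 8, 10, 11, 12, 14, 15, 16, 17, 18}, so |A + A| = 15.
Step 2: Doubling constant K = |A + A|/|A| = 15/5 = 15/5 ≈ 3.0000.
Step 3: Plünnecke-Ruzsa gives |3A| ≤ K³·|A| = (3.0000)³ · 5 ≈ 135.0000.
Step 4: Compute 3A = A + A + A directly by enumerating all triples (a,b,c) ∈ A³; |3A| = 29.
Step 5: Check 29 ≤ 135.0000? Yes ✓.

K = 15/5, Plünnecke-Ruzsa bound K³|A| ≈ 135.0000, |3A| = 29, inequality holds.


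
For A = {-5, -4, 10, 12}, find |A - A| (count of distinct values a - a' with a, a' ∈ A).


A - A = {a - a' : a, a' ∈ A}; |A| = 4.
Bounds: 2|A|-1 ≤ |A - A| ≤ |A|² - |A| + 1, i.e. 7 ≤ |A - A| ≤ 13.
Note: 0 ∈ A - A always (from a - a). The set is symmetric: if d ∈ A - A then -d ∈ A - A.
Enumerate nonzero differences d = a - a' with a > a' (then include -d):
Positive differences: {1, 2, 14, 15, 16, 17}
Full difference set: {0} ∪ (positive diffs) ∪ (negative diffs).
|A - A| = 1 + 2·6 = 13 (matches direct enumeration: 13).

|A - A| = 13


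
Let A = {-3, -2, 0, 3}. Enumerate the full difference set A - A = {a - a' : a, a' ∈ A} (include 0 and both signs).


A - A = {a - a' : a, a' ∈ A}.
Compute a - a' for each ordered pair (a, a'):
a = -3: -3--3=0, -3--2=-1, -3-0=-3, -3-3=-6
a = -2: -2--3=1, -2--2=0, -2-0=-2, -2-3=-5
a = 0: 0--3=3, 0--2=2, 0-0=0, 0-3=-3
a = 3: 3--3=6, 3--2=5, 3-0=3, 3-3=0
Collecting distinct values (and noting 0 appears from a-a):
A - A = {-6, -5, -3, -2, -1, 0, 1, 2, 3, 5, 6}
|A - A| = 11

A - A = {-6, -5, -3, -2, -1, 0, 1, 2, 3, 5, 6}


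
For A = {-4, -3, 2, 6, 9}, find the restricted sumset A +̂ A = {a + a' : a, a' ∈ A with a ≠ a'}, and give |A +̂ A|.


Restricted sumset: A +̂ A = {a + a' : a ∈ A, a' ∈ A, a ≠ a'}.
Equivalently, take A + A and drop any sum 2a that is achievable ONLY as a + a for a ∈ A (i.e. sums representable only with equal summands).
Enumerate pairs (a, a') with a < a' (symmetric, so each unordered pair gives one sum; this covers all a ≠ a'):
  -4 + -3 = -7
  -4 + 2 = -2
  -4 + 6 = 2
  -4 + 9 = 5
  -3 + 2 = -1
  -3 + 6 = 3
  -3 + 9 = 6
  2 + 6 = 8
  2 + 9 = 11
  6 + 9 = 15
Collected distinct sums: {-7, -2, -1, 2, 3, 5, 6, 8, 11, 15}
|A +̂ A| = 10
(Reference bound: |A +̂ A| ≥ 2|A| - 3 for |A| ≥ 2, with |A| = 5 giving ≥ 7.)

|A +̂ A| = 10


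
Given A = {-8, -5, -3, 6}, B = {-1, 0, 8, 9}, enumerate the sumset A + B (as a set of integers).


A + B = {a + b : a ∈ A, b ∈ B}.
Enumerate all |A|·|B| = 4·4 = 16 pairs (a, b) and collect distinct sums.
a = -8: -8+-1=-9, -8+0=-8, -8+8=0, -8+9=1
a = -5: -5+-1=-6, -5+0=-5, -5+8=3, -5+9=4
a = -3: -3+-1=-4, -3+0=-3, -3+8=5, -3+9=6
a = 6: 6+-1=5, 6+0=6, 6+8=14, 6+9=15
Collecting distinct sums: A + B = {-9, -8, -6, -5, -4, -3, 0, 1, 3, 4, 5, 6, 14, 15}
|A + B| = 14

A + B = {-9, -8, -6, -5, -4, -3, 0, 1, 3, 4, 5, 6, 14, 15}


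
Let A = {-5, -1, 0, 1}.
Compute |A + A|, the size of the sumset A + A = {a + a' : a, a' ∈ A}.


A + A = {a + a' : a, a' ∈ A}; |A| = 4.
General bounds: 2|A| - 1 ≤ |A + A| ≤ |A|(|A|+1)/2, i.e. 7 ≤ |A + A| ≤ 10.
Lower bound 2|A|-1 is attained iff A is an arithmetic progression.
Enumerate sums a + a' for a ≤ a' (symmetric, so this suffices):
a = -5: -5+-5=-10, -5+-1=-6, -5+0=-5, -5+1=-4
a = -1: -1+-1=-2, -1+0=-1, -1+1=0
a = 0: 0+0=0, 0+1=1
a = 1: 1+1=2
Distinct sums: {-10, -6, -5, -4, -2, -1, 0, 1, 2}
|A + A| = 9

|A + A| = 9


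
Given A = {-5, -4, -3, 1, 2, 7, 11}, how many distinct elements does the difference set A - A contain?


A - A = {a - a' : a, a' ∈ A}; |A| = 7.
Bounds: 2|A|-1 ≤ |A - A| ≤ |A|² - |A| + 1, i.e. 13 ≤ |A - A| ≤ 43.
Note: 0 ∈ A - A always (from a - a). The set is symmetric: if d ∈ A - A then -d ∈ A - A.
Enumerate nonzero differences d = a - a' with a > a' (then include -d):
Positive differences: {1, 2, 4, 5, 6, 7, 9, 10, 11, 12, 14, 15, 16}
Full difference set: {0} ∪ (positive diffs) ∪ (negative diffs).
|A - A| = 1 + 2·13 = 27 (matches direct enumeration: 27).

|A - A| = 27


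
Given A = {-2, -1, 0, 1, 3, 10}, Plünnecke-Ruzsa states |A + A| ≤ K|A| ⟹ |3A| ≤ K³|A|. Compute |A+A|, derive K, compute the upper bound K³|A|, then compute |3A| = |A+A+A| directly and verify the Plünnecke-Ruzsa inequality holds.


|A| = 6.
Step 1: Compute A + A by enumerating all 36 pairs.
A + A = {-4, -3, -2, -1, 0, 1, 2, 3, 4, 6, 8, 9, 10, 11, 13, 20}, so |A + A| = 16.
Step 2: Doubling constant K = |A + A|/|A| = 16/6 = 16/6 ≈ 2.6667.
Step 3: Plünnecke-Ruzsa gives |3A| ≤ K³·|A| = (2.6667)³ · 6 ≈ 113.7778.
Step 4: Compute 3A = A + A + A directly by enumerating all triples (a,b,c) ∈ A³; |3A| = 28.
Step 5: Check 28 ≤ 113.7778? Yes ✓.

K = 16/6, Plünnecke-Ruzsa bound K³|A| ≈ 113.7778, |3A| = 28, inequality holds.


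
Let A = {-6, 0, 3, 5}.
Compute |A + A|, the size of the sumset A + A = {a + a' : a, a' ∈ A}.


A + A = {a + a' : a, a' ∈ A}; |A| = 4.
General bounds: 2|A| - 1 ≤ |A + A| ≤ |A|(|A|+1)/2, i.e. 7 ≤ |A + A| ≤ 10.
Lower bound 2|A|-1 is attained iff A is an arithmetic progression.
Enumerate sums a + a' for a ≤ a' (symmetric, so this suffices):
a = -6: -6+-6=-12, -6+0=-6, -6+3=-3, -6+5=-1
a = 0: 0+0=0, 0+3=3, 0+5=5
a = 3: 3+3=6, 3+5=8
a = 5: 5+5=10
Distinct sums: {-12, -6, -3, -1, 0, 3, 5, 6, 8, 10}
|A + A| = 10

|A + A| = 10


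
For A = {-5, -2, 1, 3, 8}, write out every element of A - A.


A - A = {a - a' : a, a' ∈ A}.
Compute a - a' for each ordered pair (a, a'):
a = -5: -5--5=0, -5--2=-3, -5-1=-6, -5-3=-8, -5-8=-13
a = -2: -2--5=3, -2--2=0, -2-1=-3, -2-3=-5, -2-8=-10
a = 1: 1--5=6, 1--2=3, 1-1=0, 1-3=-2, 1-8=-7
a = 3: 3--5=8, 3--2=5, 3-1=2, 3-3=0, 3-8=-5
a = 8: 8--5=13, 8--2=10, 8-1=7, 8-3=5, 8-8=0
Collecting distinct values (and noting 0 appears from a-a):
A - A = {-13, -10, -8, -7, -6, -5, -3, -2, 0, 2, 3, 5, 6, 7, 8, 10, 13}
|A - A| = 17

A - A = {-13, -10, -8, -7, -6, -5, -3, -2, 0, 2, 3, 5, 6, 7, 8, 10, 13}


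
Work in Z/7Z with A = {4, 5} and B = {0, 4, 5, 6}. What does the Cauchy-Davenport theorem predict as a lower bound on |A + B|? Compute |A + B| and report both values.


Cauchy-Davenport: |A + B| ≥ min(p, |A| + |B| - 1) for A, B nonempty in Z/pZ.
|A| = 2, |B| = 4, p = 7.
CD lower bound = min(7, 2 + 4 - 1) = min(7, 5) = 5.
Compute A + B mod 7 directly:
a = 4: 4+0=4, 4+4=1, 4+5=2, 4+6=3
a = 5: 5+0=5, 5+4=2, 5+5=3, 5+6=4
A + B = {1, 2, 3, 4, 5}, so |A + B| = 5.
Verify: 5 ≥ 5? Yes ✓.

CD lower bound = 5, actual |A + B| = 5.


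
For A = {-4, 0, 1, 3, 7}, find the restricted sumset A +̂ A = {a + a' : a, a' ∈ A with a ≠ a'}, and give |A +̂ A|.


Restricted sumset: A +̂ A = {a + a' : a ∈ A, a' ∈ A, a ≠ a'}.
Equivalently, take A + A and drop any sum 2a that is achievable ONLY as a + a for a ∈ A (i.e. sums representable only with equal summands).
Enumerate pairs (a, a') with a < a' (symmetric, so each unordered pair gives one sum; this covers all a ≠ a'):
  -4 + 0 = -4
  -4 + 1 = -3
  -4 + 3 = -1
  -4 + 7 = 3
  0 + 1 = 1
  0 + 3 = 3
  0 + 7 = 7
  1 + 3 = 4
  1 + 7 = 8
  3 + 7 = 10
Collected distinct sums: {-4, -3, -1, 1, 3, 4, 7, 8, 10}
|A +̂ A| = 9
(Reference bound: |A +̂ A| ≥ 2|A| - 3 for |A| ≥ 2, with |A| = 5 giving ≥ 7.)

|A +̂ A| = 9


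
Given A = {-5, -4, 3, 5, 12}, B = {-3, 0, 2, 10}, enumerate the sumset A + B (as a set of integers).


A + B = {a + b : a ∈ A, b ∈ B}.
Enumerate all |A|·|B| = 5·4 = 20 pairs (a, b) and collect distinct sums.
a = -5: -5+-3=-8, -5+0=-5, -5+2=-3, -5+10=5
a = -4: -4+-3=-7, -4+0=-4, -4+2=-2, -4+10=6
a = 3: 3+-3=0, 3+0=3, 3+2=5, 3+10=13
a = 5: 5+-3=2, 5+0=5, 5+2=7, 5+10=15
a = 12: 12+-3=9, 12+0=12, 12+2=14, 12+10=22
Collecting distinct sums: A + B = {-8, -7, -5, -4, -3, -2, 0, 2, 3, 5, 6, 7, 9, 12, 13, 14, 15, 22}
|A + B| = 18

A + B = {-8, -7, -5, -4, -3, -2, 0, 2, 3, 5, 6, 7, 9, 12, 13, 14, 15, 22}


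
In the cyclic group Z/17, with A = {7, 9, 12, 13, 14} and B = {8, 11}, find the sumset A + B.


Work in Z/17Z: reduce every sum a + b modulo 17.
Enumerate all 10 pairs:
a = 7: 7+8=15, 7+11=1
a = 9: 9+8=0, 9+11=3
a = 12: 12+8=3, 12+11=6
a = 13: 13+8=4, 13+11=7
a = 14: 14+8=5, 14+11=8
Distinct residues collected: {0, 1, 3, 4, 5, 6, 7, 8, 15}
|A + B| = 9 (out of 17 total residues).

A + B = {0, 1, 3, 4, 5, 6, 7, 8, 15}


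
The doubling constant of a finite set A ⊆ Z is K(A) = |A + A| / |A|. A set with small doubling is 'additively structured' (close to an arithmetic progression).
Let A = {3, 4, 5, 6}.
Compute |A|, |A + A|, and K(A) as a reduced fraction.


|A| = 4.
Compute A + A by enumerating all 16 pairs.
A + A = {6, 7, 8, 9, 10, 11, 12}, so |A + A| = 7.
K = |A + A| / |A| = 7/4 (already in lowest terms) ≈ 1.7500.
Reference: AP of size 4 gives K = 7/4 ≈ 1.7500; a fully generic set of size 4 gives K ≈ 2.5000.

|A| = 4, |A + A| = 7, K = 7/4.


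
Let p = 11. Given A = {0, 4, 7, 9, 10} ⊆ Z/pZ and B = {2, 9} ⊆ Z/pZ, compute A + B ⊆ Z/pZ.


Work in Z/11Z: reduce every sum a + b modulo 11.
Enumerate all 10 pairs:
a = 0: 0+2=2, 0+9=9
a = 4: 4+2=6, 4+9=2
a = 7: 7+2=9, 7+9=5
a = 9: 9+2=0, 9+9=7
a = 10: 10+2=1, 10+9=8
Distinct residues collected: {0, 1, 2, 5, 6, 7, 8, 9}
|A + B| = 8 (out of 11 total residues).

A + B = {0, 1, 2, 5, 6, 7, 8, 9}


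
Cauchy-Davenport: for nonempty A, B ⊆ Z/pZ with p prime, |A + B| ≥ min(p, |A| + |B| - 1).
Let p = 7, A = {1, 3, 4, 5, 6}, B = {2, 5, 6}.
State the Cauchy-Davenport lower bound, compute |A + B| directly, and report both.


Cauchy-Davenport: |A + B| ≥ min(p, |A| + |B| - 1) for A, B nonempty in Z/pZ.
|A| = 5, |B| = 3, p = 7.
CD lower bound = min(7, 5 + 3 - 1) = min(7, 7) = 7.
Compute A + B mod 7 directly:
a = 1: 1+2=3, 1+5=6, 1+6=0
a = 3: 3+2=5, 3+5=1, 3+6=2
a = 4: 4+2=6, 4+5=2, 4+6=3
a = 5: 5+2=0, 5+5=3, 5+6=4
a = 6: 6+2=1, 6+5=4, 6+6=5
A + B = {0, 1, 2, 3, 4, 5, 6}, so |A + B| = 7.
Verify: 7 ≥ 7? Yes ✓.

CD lower bound = 7, actual |A + B| = 7.


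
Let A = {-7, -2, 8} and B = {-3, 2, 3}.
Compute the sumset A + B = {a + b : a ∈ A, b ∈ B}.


A + B = {a + b : a ∈ A, b ∈ B}.
Enumerate all |A|·|B| = 3·3 = 9 pairs (a, b) and collect distinct sums.
a = -7: -7+-3=-10, -7+2=-5, -7+3=-4
a = -2: -2+-3=-5, -2+2=0, -2+3=1
a = 8: 8+-3=5, 8+2=10, 8+3=11
Collecting distinct sums: A + B = {-10, -5, -4, 0, 1, 5, 10, 11}
|A + B| = 8

A + B = {-10, -5, -4, 0, 1, 5, 10, 11}


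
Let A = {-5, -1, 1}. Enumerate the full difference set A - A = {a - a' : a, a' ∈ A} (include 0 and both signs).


A - A = {a - a' : a, a' ∈ A}.
Compute a - a' for each ordered pair (a, a'):
a = -5: -5--5=0, -5--1=-4, -5-1=-6
a = -1: -1--5=4, -1--1=0, -1-1=-2
a = 1: 1--5=6, 1--1=2, 1-1=0
Collecting distinct values (and noting 0 appears from a-a):
A - A = {-6, -4, -2, 0, 2, 4, 6}
|A - A| = 7

A - A = {-6, -4, -2, 0, 2, 4, 6}


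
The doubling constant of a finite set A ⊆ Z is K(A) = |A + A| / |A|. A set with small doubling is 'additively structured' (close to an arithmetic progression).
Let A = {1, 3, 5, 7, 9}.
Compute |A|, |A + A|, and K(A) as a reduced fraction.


|A| = 5.
Compute A + A by enumerating all 25 pairs.
A + A = {2, 4, 6, 8, 10, 12, 14, 16, 18}, so |A + A| = 9.
K = |A + A| / |A| = 9/5 (already in lowest terms) ≈ 1.8000.
Reference: AP of size 5 gives K = 9/5 ≈ 1.8000; a fully generic set of size 5 gives K ≈ 3.0000.

|A| = 5, |A + A| = 9, K = 9/5.


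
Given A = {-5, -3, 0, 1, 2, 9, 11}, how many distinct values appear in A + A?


A + A = {a + a' : a, a' ∈ A}; |A| = 7.
General bounds: 2|A| - 1 ≤ |A + A| ≤ |A|(|A|+1)/2, i.e. 13 ≤ |A + A| ≤ 28.
Lower bound 2|A|-1 is attained iff A is an arithmetic progression.
Enumerate sums a + a' for a ≤ a' (symmetric, so this suffices):
a = -5: -5+-5=-10, -5+-3=-8, -5+0=-5, -5+1=-4, -5+2=-3, -5+9=4, -5+11=6
a = -3: -3+-3=-6, -3+0=-3, -3+1=-2, -3+2=-1, -3+9=6, -3+11=8
a = 0: 0+0=0, 0+1=1, 0+2=2, 0+9=9, 0+11=11
a = 1: 1+1=2, 1+2=3, 1+9=10, 1+11=12
a = 2: 2+2=4, 2+9=11, 2+11=13
a = 9: 9+9=18, 9+11=20
a = 11: 11+11=22
Distinct sums: {-10, -8, -6, -5, -4, -3, -2, -1, 0, 1, 2, 3, 4, 6, 8, 9, 10, 11, 12, 13, 18, 20, 22}
|A + A| = 23

|A + A| = 23


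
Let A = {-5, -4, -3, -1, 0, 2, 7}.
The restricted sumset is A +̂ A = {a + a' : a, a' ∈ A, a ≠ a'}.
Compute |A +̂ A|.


Restricted sumset: A +̂ A = {a + a' : a ∈ A, a' ∈ A, a ≠ a'}.
Equivalently, take A + A and drop any sum 2a that is achievable ONLY as a + a for a ∈ A (i.e. sums representable only with equal summands).
Enumerate pairs (a, a') with a < a' (symmetric, so each unordered pair gives one sum; this covers all a ≠ a'):
  -5 + -4 = -9
  -5 + -3 = -8
  -5 + -1 = -6
  -5 + 0 = -5
  -5 + 2 = -3
  -5 + 7 = 2
  -4 + -3 = -7
  -4 + -1 = -5
  -4 + 0 = -4
  -4 + 2 = -2
  -4 + 7 = 3
  -3 + -1 = -4
  -3 + 0 = -3
  -3 + 2 = -1
  -3 + 7 = 4
  -1 + 0 = -1
  -1 + 2 = 1
  -1 + 7 = 6
  0 + 2 = 2
  0 + 7 = 7
  2 + 7 = 9
Collected distinct sums: {-9, -8, -7, -6, -5, -4, -3, -2, -1, 1, 2, 3, 4, 6, 7, 9}
|A +̂ A| = 16
(Reference bound: |A +̂ A| ≥ 2|A| - 3 for |A| ≥ 2, with |A| = 7 giving ≥ 11.)

|A +̂ A| = 16
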